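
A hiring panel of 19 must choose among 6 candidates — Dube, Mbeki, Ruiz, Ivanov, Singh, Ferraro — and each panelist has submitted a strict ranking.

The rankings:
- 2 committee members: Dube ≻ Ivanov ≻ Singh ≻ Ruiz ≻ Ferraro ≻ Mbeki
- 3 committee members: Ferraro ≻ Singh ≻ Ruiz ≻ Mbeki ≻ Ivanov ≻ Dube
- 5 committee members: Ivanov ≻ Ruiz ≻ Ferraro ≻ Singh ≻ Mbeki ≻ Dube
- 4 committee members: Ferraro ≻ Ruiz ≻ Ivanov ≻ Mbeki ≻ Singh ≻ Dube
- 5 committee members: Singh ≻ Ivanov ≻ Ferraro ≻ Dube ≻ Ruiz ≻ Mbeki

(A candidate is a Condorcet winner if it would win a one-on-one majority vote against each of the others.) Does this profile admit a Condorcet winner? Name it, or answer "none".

Ivanov

Head-to-head results (19 committee members):
Dube vs Mbeki: Dube preferred on 2+5 = 7 ballots; Mbeki wins 12–7.
Dube vs Ruiz: Dube is ranked higher on 2+5 = 7 ballots, Ruiz on 12. Ruiz wins 12–7.
Dube vs Ivanov: 2 to 17, Ivanov.
Dube vs Singh: 2 for Dube, 17 for Singh — Singh by 17–2.
Dube vs Ferraro: Dube preferred on 2 ballots; Ferraro wins 17–2.
Mbeki vs Ruiz: 0 to 19, Ruiz.
Mbeki vs Ivanov: 3 to 16, Ivanov.
Mbeki vs Singh: 4 to 15, Singh.
Mbeki vs Ferraro: 0 to 19, Ferraro.
Ruiz vs Ivanov: Ruiz is ranked higher on 3+4 = 7 ballots, Ivanov on 12. Ivanov wins 12–7.
Ruiz vs Singh: Ruiz is ranked higher on 5+4 = 9 ballots, Singh on 10. Singh wins 10–9.
Ruiz vs Ferraro: 2+5 = 7 for Ruiz, 12 for Ferraro — Ferraro by 12–7.
Ivanov vs Singh: 11 to 8, Ivanov.
Ivanov vs Ferraro: 12 to 7, Ivanov.
Singh vs Ferraro: 2+5 = 7 for Singh, 12 for Ferraro — Ferraro by 12–7.
Ivanov beats each of Dube, Mbeki, Ruiz, Singh, Ferraro — Ivanov is the Condorcet winner.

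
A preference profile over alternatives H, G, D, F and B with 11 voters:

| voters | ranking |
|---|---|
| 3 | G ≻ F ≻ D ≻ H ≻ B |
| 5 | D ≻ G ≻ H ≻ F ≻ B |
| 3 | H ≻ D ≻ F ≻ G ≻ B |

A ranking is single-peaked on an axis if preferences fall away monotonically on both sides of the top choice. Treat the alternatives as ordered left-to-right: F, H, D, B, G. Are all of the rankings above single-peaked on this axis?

Axis positions: F=1, H=2, D=3, B=4, G=5.
Faction 1: ranking walks positions 5-1-3-2-4; F is ranked above B even though B lies between F and the peak G on the axis — preferences dip and rise again. Not single-peaked.
Faction 2: ranking walks positions 3-5-2-1-4; G is ranked above B even though B lies between G and the peak D on the axis — preferences dip and rise again. Not single-peaked.
Faction 3: ranking walks positions 2-3-1-5-4; G is ranked above B even though B lies between G and the peak H on the axis — preferences dip and rise again. Not single-peaked.
Faction 1 violates single-peakedness, so the profile is not single-peaked on this axis.

no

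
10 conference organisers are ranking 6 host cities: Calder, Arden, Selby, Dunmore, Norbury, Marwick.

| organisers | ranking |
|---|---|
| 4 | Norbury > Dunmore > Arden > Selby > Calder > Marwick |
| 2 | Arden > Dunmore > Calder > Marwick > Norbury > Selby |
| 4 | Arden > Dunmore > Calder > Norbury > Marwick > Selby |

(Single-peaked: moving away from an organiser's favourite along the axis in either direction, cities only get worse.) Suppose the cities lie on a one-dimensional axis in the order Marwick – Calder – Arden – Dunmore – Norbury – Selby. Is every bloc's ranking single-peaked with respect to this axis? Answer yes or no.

Axis positions: Marwick=1, Calder=2, Arden=3, Dunmore=4, Norbury=5, Selby=6.
Bloc 1 (peak Norbury at position 5): ranking walks positions 5-4-3-6-2-1, expanding outward from the peak — single-peaked.
Bloc 2 (peak Arden at position 3): ranking walks positions 3-4-2-1-5-6, expanding outward from the peak — single-peaked.
Bloc 3 (peak Arden at position 3): ranking walks positions 3-4-2-5-1-6, expanding outward from the peak — single-peaked.
Every ranking is single-peaked on this axis.

yes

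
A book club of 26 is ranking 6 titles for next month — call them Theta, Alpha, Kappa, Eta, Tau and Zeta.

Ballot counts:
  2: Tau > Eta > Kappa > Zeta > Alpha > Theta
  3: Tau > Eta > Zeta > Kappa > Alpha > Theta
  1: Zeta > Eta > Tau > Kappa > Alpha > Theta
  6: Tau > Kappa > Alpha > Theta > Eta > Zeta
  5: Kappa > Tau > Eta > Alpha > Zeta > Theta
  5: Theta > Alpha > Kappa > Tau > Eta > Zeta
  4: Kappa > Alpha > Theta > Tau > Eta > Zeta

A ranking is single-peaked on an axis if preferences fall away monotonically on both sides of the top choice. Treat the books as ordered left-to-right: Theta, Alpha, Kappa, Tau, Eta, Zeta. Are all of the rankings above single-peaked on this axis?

yes

Axis positions: Theta=1, Alpha=2, Kappa=3, Tau=4, Eta=5, Zeta=6.
Cluster 1 (peak Tau at position 4): ranking walks positions 4-5-3-6-2-1, expanding outward from the peak — single-peaked.
Cluster 2 (peak Tau at position 4): ranking walks positions 4-5-6-3-2-1, expanding outward from the peak — single-peaked.
Cluster 3 (peak Zeta at position 6): ranking walks positions 6-5-4-3-2-1, expanding outward from the peak — single-peaked.
Cluster 4 (peak Tau at position 4): ranking walks positions 4-3-2-1-5-6, expanding outward from the peak — single-peaked.
Cluster 5 (peak Kappa at position 3): ranking walks positions 3-4-5-2-6-1, expanding outward from the peak — single-peaked.
Cluster 6 (peak Theta at position 1): ranking walks positions 1-2-3-4-5-6, expanding outward from the peak — single-peaked.
Cluster 7 (peak Kappa at position 3): ranking walks positions 3-2-1-4-5-6, expanding outward from the peak — single-peaked.
Every ranking is single-peaked on this axis.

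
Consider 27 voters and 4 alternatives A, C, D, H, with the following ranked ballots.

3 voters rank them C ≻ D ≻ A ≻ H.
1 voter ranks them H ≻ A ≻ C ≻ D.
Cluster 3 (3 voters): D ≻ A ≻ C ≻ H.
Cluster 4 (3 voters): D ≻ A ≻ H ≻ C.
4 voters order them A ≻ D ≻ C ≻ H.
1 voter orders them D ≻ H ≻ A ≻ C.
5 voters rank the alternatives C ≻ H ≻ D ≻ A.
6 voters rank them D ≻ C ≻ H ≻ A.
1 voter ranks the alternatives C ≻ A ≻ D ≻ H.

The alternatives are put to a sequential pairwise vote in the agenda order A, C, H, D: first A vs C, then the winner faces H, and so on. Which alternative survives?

Round 1: A vs C — 12–15, C advances.
Round 2: C vs H — 22–5, C advances.
Round 3: C vs D — 10–17, D advances.
The agenda winner is D.

D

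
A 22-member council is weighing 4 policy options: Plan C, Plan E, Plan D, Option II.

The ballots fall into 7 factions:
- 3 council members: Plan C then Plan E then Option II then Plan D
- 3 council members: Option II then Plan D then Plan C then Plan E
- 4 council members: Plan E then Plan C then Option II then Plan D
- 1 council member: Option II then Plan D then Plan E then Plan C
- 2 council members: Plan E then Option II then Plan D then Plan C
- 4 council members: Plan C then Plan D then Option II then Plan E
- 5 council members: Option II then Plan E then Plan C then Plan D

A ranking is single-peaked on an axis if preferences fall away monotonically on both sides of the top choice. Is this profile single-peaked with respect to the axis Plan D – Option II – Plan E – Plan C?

Axis positions: Plan D=1, Option II=2, Plan E=3, Plan C=4.
Faction 1 (peak Plan C at position 4): ranking walks positions 4-3-2-1, expanding outward from the peak — single-peaked.
Faction 2: ranking walks positions 2-1-4-3; Plan C is ranked above Plan E even though Plan E lies between Plan C and the peak Option II on the axis — preferences dip and rise again. Not single-peaked.
Faction 3 (peak Plan E at position 3): ranking walks positions 3-4-2-1, expanding outward from the peak — single-peaked.
Faction 4 (peak Option II at position 2): ranking walks positions 2-1-3-4, expanding outward from the peak — single-peaked.
Faction 5 (peak Plan E at position 3): ranking walks positions 3-2-1-4, expanding outward from the peak — single-peaked.
Faction 6: ranking walks positions 4-1-2-3; Plan D is ranked above Plan E even though Plan E lies between Plan D and the peak Plan C on the axis — preferences dip and rise again. Not single-peaked.
Faction 7 (peak Option II at position 2): ranking walks positions 2-3-4-1, expanding outward from the peak — single-peaked.
Faction 2 violates single-peakedness, so the profile is not single-peaked on this axis.

no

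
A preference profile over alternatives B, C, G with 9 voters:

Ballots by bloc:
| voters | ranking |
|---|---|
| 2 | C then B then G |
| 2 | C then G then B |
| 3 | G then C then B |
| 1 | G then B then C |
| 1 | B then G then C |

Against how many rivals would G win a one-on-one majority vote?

G against each rival (9 voters):
G vs B: G, 6–3.
G vs C: G wins 5–4.
G beats B, C — 2 pairwise wins.

2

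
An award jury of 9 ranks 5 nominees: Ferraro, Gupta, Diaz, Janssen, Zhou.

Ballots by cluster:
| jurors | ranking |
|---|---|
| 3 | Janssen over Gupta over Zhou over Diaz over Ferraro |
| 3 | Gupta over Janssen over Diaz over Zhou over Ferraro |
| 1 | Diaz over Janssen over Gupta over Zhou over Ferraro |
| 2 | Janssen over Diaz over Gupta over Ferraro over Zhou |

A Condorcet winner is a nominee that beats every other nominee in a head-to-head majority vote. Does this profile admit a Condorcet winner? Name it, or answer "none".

Pairwise majorities:
Ferraro–Gupta: Gupta 9–0.
Ferraro–Diaz: Diaz 9–0.
Ferraro–Janssen: Janssen 9–0.
Ferraro vs Zhou: Zhou, 7–2.
Gupta–Diaz: Gupta 6–3.
Gupta vs Janssen: Janssen wins 6–3.
Gupta vs Zhou: Gupta wins 9–0.
Diaz–Janssen: Janssen 8–1.
Diaz vs Zhou: Diaz, 6–3.
Janssen vs Zhou: Janssen wins 9–0.
Only Janssen has no losses; Janssen is the Condorcet winner.

Janssen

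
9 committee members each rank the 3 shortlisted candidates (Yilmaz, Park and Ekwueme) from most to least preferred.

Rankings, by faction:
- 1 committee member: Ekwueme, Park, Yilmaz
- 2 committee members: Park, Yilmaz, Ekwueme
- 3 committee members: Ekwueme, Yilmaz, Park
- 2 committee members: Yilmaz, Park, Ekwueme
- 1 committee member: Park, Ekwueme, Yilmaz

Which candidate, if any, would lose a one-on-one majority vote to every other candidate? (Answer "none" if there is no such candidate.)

Pairwise majorities:
Yilmaz vs Park: 5 to 4, Yilmaz.
Yilmaz vs Ekwueme: Yilmaz preferred on 2+2 = 4 ballots; Ekwueme wins 5–4.
Park vs Ekwueme: Park preferred on 2+2+1 = 5 ballots; Park wins 5–4.
No candidate is winless: Yilmaz beats Park; Park beats Ekwueme; Ekwueme beats Yilmaz. There is no Condorcet loser.

none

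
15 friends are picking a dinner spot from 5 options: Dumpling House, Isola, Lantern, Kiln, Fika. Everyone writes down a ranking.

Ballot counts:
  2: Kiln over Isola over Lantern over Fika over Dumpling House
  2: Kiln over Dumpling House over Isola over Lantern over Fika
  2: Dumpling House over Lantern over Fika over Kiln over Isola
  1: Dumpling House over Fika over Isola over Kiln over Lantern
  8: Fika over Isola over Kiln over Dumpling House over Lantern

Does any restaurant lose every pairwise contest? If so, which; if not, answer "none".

Lantern

Head-to-head results (15 friends):
Dumpling House vs Isola: Isola wins 10–5.
Dumpling House–Lantern: Dumpling House 13–2.
Dumpling House vs Kiln: Kiln wins 12–3.
Dumpling House vs Fika: 2+2+1 = 5 for Dumpling House, 10 for Fika — Fika by 10–5.
Isola vs Lantern: Isola wins 13–2.
Isola vs Kiln: Isola, 9–6.
Isola vs Fika: Isola preferred on 2+2 = 4 ballots; Fika wins 11–4.
Lantern vs Kiln: 2 to 13, Kiln.
Lantern–Fika: Fika 9–6.
Kiln vs Fika: Fika, 11–4.
Lantern is beaten in every head-to-head and is the Condorcet loser.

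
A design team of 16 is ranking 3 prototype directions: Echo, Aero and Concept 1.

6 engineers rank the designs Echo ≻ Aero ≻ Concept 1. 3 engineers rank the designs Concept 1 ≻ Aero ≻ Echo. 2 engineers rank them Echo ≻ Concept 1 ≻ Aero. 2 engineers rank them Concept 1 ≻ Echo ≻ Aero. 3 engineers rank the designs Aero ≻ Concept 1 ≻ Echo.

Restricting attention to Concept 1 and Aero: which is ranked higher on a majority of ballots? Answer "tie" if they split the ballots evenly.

Ballots ranking Concept 1 above Aero: 3 + 2 + 2 = 7.
Ballots ranking Aero above Concept 1: 16 − 7 = 9.
Aero wins the head-to-head 9–7.

Aero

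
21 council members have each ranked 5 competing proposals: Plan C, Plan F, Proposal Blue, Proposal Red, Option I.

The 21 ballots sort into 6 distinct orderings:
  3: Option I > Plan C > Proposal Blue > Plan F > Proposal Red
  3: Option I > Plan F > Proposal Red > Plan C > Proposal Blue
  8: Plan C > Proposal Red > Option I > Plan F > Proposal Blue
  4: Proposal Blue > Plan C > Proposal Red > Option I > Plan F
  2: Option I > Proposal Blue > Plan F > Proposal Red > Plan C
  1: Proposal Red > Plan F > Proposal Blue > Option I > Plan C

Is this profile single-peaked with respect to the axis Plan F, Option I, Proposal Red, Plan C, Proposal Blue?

no

Axis positions: Plan F=1, Option I=2, Proposal Red=3, Plan C=4, Proposal Blue=5.
Group 1: ranking walks positions 2-4-5-1-3; Plan C is ranked above Proposal Red even though Proposal Red lies between Plan C and the peak Option I on the axis — preferences dip and rise again. Not single-peaked.
Group 2 (peak Option I at position 2): ranking walks positions 2-1-3-4-5, expanding outward from the peak — single-peaked.
Group 3 (peak Plan C at position 4): ranking walks positions 4-3-2-1-5, expanding outward from the peak — single-peaked.
Group 4 (peak Proposal Blue at position 5): ranking walks positions 5-4-3-2-1, expanding outward from the peak — single-peaked.
Group 5: ranking walks positions 2-5-1-3-4; Proposal Blue is ranked above Proposal Red even though Proposal Red lies between Proposal Blue and the peak Option I on the axis — preferences dip and rise again. Not single-peaked.
Group 6: ranking walks positions 3-1-5-2-4; Plan F is ranked above Option I even though Option I lies between Plan F and the peak Proposal Red on the axis — preferences dip and rise again. Not single-peaked.
Group 1 violates single-peakedness, so the profile is not single-peaked on this axis.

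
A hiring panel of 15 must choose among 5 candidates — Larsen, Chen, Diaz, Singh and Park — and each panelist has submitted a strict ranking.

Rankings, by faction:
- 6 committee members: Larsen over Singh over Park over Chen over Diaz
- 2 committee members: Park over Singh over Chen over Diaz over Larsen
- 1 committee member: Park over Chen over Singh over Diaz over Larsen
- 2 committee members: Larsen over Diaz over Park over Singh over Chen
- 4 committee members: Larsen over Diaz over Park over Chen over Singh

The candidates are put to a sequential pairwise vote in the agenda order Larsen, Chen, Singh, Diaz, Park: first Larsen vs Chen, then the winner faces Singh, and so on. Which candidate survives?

Round 1: Larsen vs Chen — 12–3, Larsen advances.
Round 2: Larsen vs Singh — 12–3, Larsen advances.
Round 3: Larsen vs Diaz — 12–3, Larsen advances.
Round 4: Larsen vs Park — 12–3, Larsen advances.
Larsen survives the agenda.

Larsen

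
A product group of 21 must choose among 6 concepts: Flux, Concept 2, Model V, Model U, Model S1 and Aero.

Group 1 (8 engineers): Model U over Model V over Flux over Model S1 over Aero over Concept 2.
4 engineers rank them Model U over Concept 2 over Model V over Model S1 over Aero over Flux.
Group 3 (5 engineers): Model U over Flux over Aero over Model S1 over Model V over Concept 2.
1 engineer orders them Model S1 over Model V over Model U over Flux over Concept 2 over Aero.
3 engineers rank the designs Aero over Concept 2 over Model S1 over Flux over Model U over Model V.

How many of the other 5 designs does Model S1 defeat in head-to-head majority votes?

2

Model S1 against each rival (21 engineers):
Model S1 vs Flux: Flux, 13–8.
Model S1 vs Concept 2: Model S1 wins 14–7.
Model S1 vs Model V: 5+1+3 = 9 for Model S1, 12 for Model V — Model V by 12–9.
Model S1 vs Model U: Model U wins 17–4.
Model S1 vs Aero: Model S1, 13–8.
Model S1 beats Concept 2, Aero; loses to Flux, Model V, Model U — 2 pairwise wins.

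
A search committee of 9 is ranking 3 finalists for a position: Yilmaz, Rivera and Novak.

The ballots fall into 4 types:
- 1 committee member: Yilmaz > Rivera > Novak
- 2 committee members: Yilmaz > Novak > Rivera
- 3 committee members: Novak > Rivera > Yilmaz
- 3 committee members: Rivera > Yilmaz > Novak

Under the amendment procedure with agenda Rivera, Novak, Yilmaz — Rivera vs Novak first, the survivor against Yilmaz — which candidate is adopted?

Round 1: Rivera vs Novak — 4–5, Novak advances.
Round 2: Novak vs Yilmaz — 3–6, Yilmaz advances.
The agenda winner is Yilmaz.

Yilmaz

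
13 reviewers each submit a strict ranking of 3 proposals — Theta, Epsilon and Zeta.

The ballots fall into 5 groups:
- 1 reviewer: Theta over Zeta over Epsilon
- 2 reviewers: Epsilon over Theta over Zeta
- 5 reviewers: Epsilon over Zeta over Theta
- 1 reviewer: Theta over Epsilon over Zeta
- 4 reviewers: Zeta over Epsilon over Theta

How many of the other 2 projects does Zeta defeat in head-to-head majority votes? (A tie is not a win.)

1

Zeta against each rival (13 reviewers):
Zeta vs Theta: Zeta, 9–4.
Zeta–Epsilon: Epsilon 8–5.
Zeta beats Theta; loses to Epsilon — 1 pairwise win.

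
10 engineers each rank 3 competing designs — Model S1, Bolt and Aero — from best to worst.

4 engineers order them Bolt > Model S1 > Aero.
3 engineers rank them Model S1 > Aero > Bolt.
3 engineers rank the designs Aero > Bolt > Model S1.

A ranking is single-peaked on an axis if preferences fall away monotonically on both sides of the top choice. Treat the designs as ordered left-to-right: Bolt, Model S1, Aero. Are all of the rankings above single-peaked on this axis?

no

Axis positions: Bolt=1, Model S1=2, Aero=3.
Cluster 1 (peak Bolt at position 1): ranking walks positions 1-2-3, expanding outward from the peak — single-peaked.
Cluster 2 (peak Model S1 at position 2): ranking walks positions 2-3-1, expanding outward from the peak — single-peaked.
Cluster 3: ranking walks positions 3-1-2; Bolt is ranked above Model S1 even though Model S1 lies between Bolt and the peak Aero on the axis — preferences dip and rise again. Not single-peaked.
Cluster 3 violates single-peakedness, so the profile is not single-peaked on this axis.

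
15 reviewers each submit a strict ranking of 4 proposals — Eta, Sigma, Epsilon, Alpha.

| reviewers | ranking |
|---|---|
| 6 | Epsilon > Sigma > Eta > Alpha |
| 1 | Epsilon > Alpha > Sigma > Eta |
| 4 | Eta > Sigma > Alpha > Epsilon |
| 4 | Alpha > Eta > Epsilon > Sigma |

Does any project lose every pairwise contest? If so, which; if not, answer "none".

Head-to-head results (15 reviewers):
Eta vs Sigma: Eta preferred on 4+4 = 8 ballots; Eta wins 8–7.
Eta vs Epsilon: Eta wins 8–7.
Eta–Alpha: Eta 10–5.
Sigma–Epsilon: Epsilon 11–4.
Sigma vs Alpha: Sigma, 10–5.
Epsilon vs Alpha: 7 to 8, Alpha.
Each project has at least one pairwise win (Eta beats Sigma; Sigma beats Alpha; Epsilon beats Sigma; Alpha beats Epsilon) — no Condorcet loser.

none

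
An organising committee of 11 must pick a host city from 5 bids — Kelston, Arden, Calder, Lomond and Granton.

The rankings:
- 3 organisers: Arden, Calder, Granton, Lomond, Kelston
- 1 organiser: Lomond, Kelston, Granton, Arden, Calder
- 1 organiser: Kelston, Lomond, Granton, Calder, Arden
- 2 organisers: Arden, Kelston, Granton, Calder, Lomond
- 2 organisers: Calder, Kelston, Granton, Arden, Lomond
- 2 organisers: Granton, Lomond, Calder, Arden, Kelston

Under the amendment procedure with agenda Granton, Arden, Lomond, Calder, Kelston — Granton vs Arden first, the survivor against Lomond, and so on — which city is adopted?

Kelston

Round 1: Granton vs Arden — 6–5, Granton advances.
Round 2: Granton vs Lomond — 9–2, Granton advances.
Round 3: Granton vs Calder — 6–5, Granton advances.
Round 4: Granton vs Kelston — 5–6, Kelston advances.
The agenda winner is Kelston.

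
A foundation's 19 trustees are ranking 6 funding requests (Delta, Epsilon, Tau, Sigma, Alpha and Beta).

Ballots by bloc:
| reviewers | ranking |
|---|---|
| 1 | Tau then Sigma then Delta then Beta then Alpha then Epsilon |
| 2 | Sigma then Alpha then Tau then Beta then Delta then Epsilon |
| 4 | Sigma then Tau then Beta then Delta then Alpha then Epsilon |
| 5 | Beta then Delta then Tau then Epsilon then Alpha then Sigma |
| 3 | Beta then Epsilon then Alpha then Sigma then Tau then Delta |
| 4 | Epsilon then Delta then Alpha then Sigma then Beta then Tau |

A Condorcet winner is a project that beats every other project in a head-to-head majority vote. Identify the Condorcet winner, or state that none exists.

Check each pair by majority over 19 ballots:
Delta–Epsilon: Delta 12–7.
Delta vs Tau: Tau, 10–9.
Delta vs Sigma: Sigma wins 10–9.
Delta vs Alpha: Delta, 14–5.
Delta–Beta: Beta 14–5.
Epsilon vs Tau: Tau wins 12–7.
Epsilon–Sigma: Epsilon 12–7.
Epsilon vs Alpha: Epsilon wins 12–7.
Epsilon vs Beta: Beta wins 15–4.
Tau vs Sigma: Sigma, 13–6.
Tau vs Alpha: Tau, 10–9.
Tau–Beta: Beta 12–7.
Sigma vs Alpha: Alpha, 12–7.
Sigma vs Beta: Sigma wins 11–8.
Alpha vs Beta: Beta wins 13–6.
No project is unbeaten: Delta loses to Tau; Epsilon loses to Delta; Tau loses to Sigma; Sigma loses to Epsilon; Alpha loses to Delta; Beta loses to Sigma. In particular Delta > Epsilon > Sigma > Delta is a majority cycle — no Condorcet winner exists.

none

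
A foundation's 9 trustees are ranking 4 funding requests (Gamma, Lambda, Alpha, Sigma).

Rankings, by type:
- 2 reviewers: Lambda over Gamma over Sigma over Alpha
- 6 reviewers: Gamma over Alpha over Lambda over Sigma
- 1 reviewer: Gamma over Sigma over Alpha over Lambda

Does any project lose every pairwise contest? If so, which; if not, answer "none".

Pairwise majorities:
Gamma vs Lambda: Gamma is ranked higher on 6+1 = 7 ballots, Lambda on 2. Gamma wins 7–2.
Gamma vs Alpha: 9 to 0, Gamma.
Gamma vs Sigma: Gamma wins 9–0.
Lambda vs Alpha: Alpha, 7–2.
Lambda vs Sigma: Lambda wins 8–1.
Alpha vs Sigma: Alpha wins 6–3.
Only Sigma has no wins; Sigma is the Condorcet loser.

Sigma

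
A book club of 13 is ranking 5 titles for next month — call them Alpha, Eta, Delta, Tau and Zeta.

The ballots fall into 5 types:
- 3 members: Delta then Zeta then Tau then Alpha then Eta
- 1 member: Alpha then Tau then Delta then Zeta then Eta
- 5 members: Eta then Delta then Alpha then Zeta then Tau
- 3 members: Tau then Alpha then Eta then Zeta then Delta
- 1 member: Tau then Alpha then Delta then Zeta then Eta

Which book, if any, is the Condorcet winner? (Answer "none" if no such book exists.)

none

Pairwise majorities:
Alpha–Eta: Alpha 8–5.
Alpha vs Delta: 5 to 8, Delta.
Alpha vs Tau: Alpha is ranked higher on 1+5 = 6 ballots, Tau on 7. Tau wins 7–6.
Alpha vs Zeta: Alpha, 10–3.
Eta vs Delta: 5+3 = 8 for Eta, 5 for Delta — Eta by 8–5.
Eta vs Tau: 5 for Eta, 8 for Tau — Tau by 8–5.
Eta–Zeta: Eta 8–5.
Delta vs Tau: Delta wins 8–5.
Delta vs Zeta: Delta wins 10–3.
Tau vs Zeta: 5 to 8, Zeta.
Every book loses at least once (Alpha loses to Delta; Eta loses to Alpha; Delta loses to Eta; Tau loses to Delta; Zeta loses to Alpha). The majority relation contains the cycle Alpha → Eta → Delta → Alpha, so there is no Condorcet winner.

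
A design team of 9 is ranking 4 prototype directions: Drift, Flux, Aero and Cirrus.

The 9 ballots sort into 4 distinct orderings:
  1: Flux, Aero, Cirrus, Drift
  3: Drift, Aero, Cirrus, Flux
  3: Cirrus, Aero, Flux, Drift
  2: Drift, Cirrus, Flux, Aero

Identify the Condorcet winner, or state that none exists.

Pairwise majorities:
Drift vs Flux: Drift preferred on 3+2 = 5 ballots; Drift wins 5–4.
Drift vs Aero: Drift is ranked higher on 3+2 = 5 ballots, Aero on 4. Drift wins 5–4.
Drift vs Cirrus: Drift preferred on 3+2 = 5 ballots; Drift wins 5–4.
Flux vs Aero: 1+2 = 3 for Flux, 6 for Aero — Aero by 6–3.
Flux vs Cirrus: 1 to 8, Cirrus.
Aero vs Cirrus: 1+3 = 4 for Aero, 5 for Cirrus — Cirrus by 5–4.
Drift beats each of Flux, Aero, Cirrus — Drift is the Condorcet winner.

Drift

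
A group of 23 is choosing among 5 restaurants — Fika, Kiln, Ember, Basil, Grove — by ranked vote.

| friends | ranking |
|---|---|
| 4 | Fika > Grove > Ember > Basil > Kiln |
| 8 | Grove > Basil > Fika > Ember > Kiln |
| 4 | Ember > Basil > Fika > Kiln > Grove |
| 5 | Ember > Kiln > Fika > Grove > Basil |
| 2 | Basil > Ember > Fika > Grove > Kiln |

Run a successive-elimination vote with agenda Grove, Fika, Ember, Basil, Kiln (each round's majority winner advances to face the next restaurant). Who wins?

Basil

Round 1: Grove vs Fika — 8–15, Fika advances.
Round 2: Fika vs Ember — 12–11, Fika advances.
Round 3: Fika vs Basil — 9–14, Basil advances.
Round 4: Basil vs Kiln — 18–5, Basil advances.
The agenda winner is Basil.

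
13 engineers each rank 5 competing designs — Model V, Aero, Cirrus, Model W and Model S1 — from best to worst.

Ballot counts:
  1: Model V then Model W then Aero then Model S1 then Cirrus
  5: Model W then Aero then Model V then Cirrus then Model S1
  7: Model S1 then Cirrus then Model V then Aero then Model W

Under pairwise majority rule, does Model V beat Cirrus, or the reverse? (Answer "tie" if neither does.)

Ballots ranking Model V above Cirrus: 1 + 5 = 6.
Ballots ranking Cirrus above Model V: 13 − 6 = 7.
Cirrus wins the head-to-head 7–6.

Cirrus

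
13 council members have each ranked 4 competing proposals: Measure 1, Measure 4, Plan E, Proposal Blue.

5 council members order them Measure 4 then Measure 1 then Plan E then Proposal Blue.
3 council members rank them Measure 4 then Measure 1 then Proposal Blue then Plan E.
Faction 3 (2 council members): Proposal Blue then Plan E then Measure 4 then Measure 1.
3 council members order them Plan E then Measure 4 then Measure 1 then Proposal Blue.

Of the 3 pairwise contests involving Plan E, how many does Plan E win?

Plan E against each rival (13 council members):
Plan E vs Measure 1: Measure 1 wins 8–5.
Plan E vs Measure 4: 2+3 = 5 for Plan E, 8 for Measure 4 — Measure 4 by 8–5.
Plan E vs Proposal Blue: Plan E preferred on 5+3 = 8 ballots; Plan E wins 8–5.
Plan E beats Proposal Blue; loses to Measure 1, Measure 4 — 1 pairwise win.

1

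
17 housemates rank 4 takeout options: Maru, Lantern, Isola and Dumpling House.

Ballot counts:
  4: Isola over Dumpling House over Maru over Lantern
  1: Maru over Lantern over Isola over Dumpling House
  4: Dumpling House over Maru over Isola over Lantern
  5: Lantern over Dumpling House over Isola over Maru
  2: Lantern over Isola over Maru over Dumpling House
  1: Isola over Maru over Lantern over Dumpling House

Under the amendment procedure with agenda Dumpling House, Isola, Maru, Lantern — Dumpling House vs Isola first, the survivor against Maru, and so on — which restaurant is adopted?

Lantern

Round 1: Dumpling House vs Isola — 9–8, Dumpling House advances.
Round 2: Dumpling House vs Maru — 13–4, Dumpling House advances.
Round 3: Dumpling House vs Lantern — 8–9, Lantern advances.
Lantern survives the agenda.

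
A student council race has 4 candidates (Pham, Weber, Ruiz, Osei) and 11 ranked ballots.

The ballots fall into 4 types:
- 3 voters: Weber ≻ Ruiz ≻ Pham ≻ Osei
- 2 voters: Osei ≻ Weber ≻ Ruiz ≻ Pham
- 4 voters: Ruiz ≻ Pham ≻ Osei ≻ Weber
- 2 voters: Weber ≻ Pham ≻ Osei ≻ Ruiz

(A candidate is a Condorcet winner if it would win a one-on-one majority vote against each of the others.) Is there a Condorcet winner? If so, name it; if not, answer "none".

none

Check each pair by majority over 11 ballots:
Pham vs Weber: Pham preferred on 4 ballots; Weber wins 7–4.
Pham vs Ruiz: Pham is ranked higher on 2 ballots, Ruiz on 9. Ruiz wins 9–2.
Pham vs Osei: 3+4+2 = 9 for Pham, 2 for Osei — Pham by 9–2.
Weber vs Ruiz: Weber is ranked higher on 3+2+2 = 7 ballots, Ruiz on 4. Weber wins 7–4.
Weber vs Osei: 3+2 = 5 for Weber, 6 for Osei — Osei by 6–5.
Ruiz vs Osei: Ruiz preferred on 3+4 = 7 ballots; Ruiz wins 7–4.
No candidate is unbeaten: Pham loses to Weber; Weber loses to Osei; Ruiz loses to Weber; Osei loses to Pham. In particular Pham beats Osei beats Weber beats Pham is a majority cycle — no Condorcet winner exists.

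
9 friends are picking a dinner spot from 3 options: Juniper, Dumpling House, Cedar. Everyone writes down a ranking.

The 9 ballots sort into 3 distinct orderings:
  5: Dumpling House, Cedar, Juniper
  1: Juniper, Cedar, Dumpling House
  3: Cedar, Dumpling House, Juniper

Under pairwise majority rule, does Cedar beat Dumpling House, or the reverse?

Ballots ranking Cedar above Dumpling House: 1 + 3 = 4.
Ballots ranking Dumpling House above Cedar: 9 − 4 = 5.
Dumpling House wins the head-to-head 5–4.

Dumpling House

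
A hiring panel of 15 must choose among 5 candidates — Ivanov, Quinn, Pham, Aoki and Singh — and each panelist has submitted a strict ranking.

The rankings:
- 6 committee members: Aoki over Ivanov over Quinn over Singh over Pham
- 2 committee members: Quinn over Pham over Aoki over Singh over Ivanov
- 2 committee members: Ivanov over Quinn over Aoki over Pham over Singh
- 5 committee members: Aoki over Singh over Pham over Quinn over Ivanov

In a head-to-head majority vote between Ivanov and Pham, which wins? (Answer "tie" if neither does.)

Ivanov

Ballots ranking Ivanov above Pham: 6 + 2 = 8.
Ballots ranking Pham above Ivanov: 15 − 8 = 7.
Ivanov wins the head-to-head 8–7.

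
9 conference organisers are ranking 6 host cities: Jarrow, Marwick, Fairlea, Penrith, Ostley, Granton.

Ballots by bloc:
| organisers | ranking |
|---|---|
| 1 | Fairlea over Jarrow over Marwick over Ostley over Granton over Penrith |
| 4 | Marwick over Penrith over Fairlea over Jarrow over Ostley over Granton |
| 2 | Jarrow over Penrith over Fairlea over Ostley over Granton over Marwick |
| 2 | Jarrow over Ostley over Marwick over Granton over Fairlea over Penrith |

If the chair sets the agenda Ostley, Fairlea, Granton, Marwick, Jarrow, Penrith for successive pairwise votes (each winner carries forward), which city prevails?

Jarrow

Round 1: Ostley vs Fairlea — 2–7, Fairlea advances.
Round 2: Fairlea vs Granton — 7–2, Fairlea advances.
Round 3: Fairlea vs Marwick — 3–6, Marwick advances.
Round 4: Marwick vs Jarrow — 4–5, Jarrow advances.
Round 5: Jarrow vs Penrith — 5–4, Jarrow advances.
The agenda winner is Jarrow.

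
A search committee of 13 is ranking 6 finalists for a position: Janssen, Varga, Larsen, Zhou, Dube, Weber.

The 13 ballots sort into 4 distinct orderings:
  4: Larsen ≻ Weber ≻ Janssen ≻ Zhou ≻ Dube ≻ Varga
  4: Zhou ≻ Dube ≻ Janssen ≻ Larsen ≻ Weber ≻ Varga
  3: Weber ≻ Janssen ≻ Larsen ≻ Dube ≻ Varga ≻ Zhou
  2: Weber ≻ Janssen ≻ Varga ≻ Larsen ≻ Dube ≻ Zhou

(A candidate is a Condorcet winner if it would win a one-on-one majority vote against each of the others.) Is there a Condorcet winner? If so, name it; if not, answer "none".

none

Head-to-head results (13 committee members):
Janssen vs Varga: Janssen wins 13–0.
Janssen–Larsen: Janssen 9–4.
Janssen vs Zhou: Janssen, 9–4.
Janssen–Dube: Janssen 9–4.
Janssen vs Weber: Weber, 9–4.
Varga–Larsen: Larsen 11–2.
Varga vs Zhou: Zhou, 8–5.
Varga vs Dube: Dube wins 11–2.
Varga vs Weber: Weber, 13–0.
Larsen–Zhou: Larsen 9–4.
Larsen–Dube: Larsen 9–4.
Larsen vs Weber: Larsen wins 8–5.
Zhou vs Dube: Zhou, 8–5.
Zhou–Weber: Weber 9–4.
Dube vs Weber: Weber wins 9–4.
Each candidate drops at least one matchup (Janssen loses to Weber; Varga loses to Janssen; Larsen loses to Janssen; Zhou loses to Janssen; Dube loses to Janssen; Weber loses to Larsen); the cycle Janssen beats Larsen beats Weber beats Janssen rules out a Condorcet winner.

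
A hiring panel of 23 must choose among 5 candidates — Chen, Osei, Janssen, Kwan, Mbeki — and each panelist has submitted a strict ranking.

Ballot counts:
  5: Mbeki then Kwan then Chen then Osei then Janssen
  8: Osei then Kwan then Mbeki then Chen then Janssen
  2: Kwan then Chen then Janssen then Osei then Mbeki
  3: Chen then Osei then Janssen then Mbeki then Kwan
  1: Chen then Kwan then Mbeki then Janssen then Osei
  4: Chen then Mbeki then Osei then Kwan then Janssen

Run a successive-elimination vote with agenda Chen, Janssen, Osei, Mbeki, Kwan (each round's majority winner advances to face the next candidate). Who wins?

Round 1: Chen vs Janssen — 23–0, Chen advances.
Round 2: Chen vs Osei — 15–8, Chen advances.
Round 3: Chen vs Mbeki — 10–13, Mbeki advances.
Round 4: Mbeki vs Kwan — 12–11, Mbeki advances.
The agenda winner is Mbeki.

Mbeki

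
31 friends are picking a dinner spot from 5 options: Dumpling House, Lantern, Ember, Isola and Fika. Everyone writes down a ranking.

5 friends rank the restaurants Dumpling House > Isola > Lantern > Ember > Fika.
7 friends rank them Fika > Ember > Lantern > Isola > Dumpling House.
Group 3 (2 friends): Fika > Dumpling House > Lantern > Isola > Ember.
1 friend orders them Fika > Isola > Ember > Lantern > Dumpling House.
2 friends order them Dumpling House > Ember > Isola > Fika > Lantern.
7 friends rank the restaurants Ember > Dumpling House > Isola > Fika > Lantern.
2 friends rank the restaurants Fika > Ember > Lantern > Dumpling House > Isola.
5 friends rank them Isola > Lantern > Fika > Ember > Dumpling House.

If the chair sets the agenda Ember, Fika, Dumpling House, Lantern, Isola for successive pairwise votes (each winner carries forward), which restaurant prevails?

Round 1: Ember vs Fika — 14–17, Fika advances.
Round 2: Fika vs Dumpling House — 17–14, Fika advances.
Round 3: Fika vs Lantern — 21–10, Fika advances.
Round 4: Fika vs Isola — 12–19, Isola advances.
Isola survives the agenda.

Isola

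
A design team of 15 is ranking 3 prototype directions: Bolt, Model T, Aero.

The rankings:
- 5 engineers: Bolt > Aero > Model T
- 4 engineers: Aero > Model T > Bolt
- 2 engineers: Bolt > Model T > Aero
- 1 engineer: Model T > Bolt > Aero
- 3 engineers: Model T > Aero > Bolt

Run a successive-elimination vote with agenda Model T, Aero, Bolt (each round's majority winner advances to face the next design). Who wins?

Bolt

Round 1: Model T vs Aero — 6–9, Aero advances.
Round 2: Aero vs Bolt — 7–8, Bolt advances.
Bolt survives the agenda.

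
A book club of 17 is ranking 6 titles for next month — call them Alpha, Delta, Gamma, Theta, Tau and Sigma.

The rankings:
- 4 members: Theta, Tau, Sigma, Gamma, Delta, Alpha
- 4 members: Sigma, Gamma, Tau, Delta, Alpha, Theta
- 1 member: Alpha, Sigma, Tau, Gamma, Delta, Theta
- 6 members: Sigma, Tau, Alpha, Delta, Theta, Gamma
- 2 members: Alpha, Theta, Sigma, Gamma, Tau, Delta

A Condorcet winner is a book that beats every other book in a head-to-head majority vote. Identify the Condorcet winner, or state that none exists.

Sigma

Pairwise majorities:
Alpha vs Delta: Alpha, 9–8.
Alpha–Gamma: Alpha 9–8.
Alpha vs Theta: Alpha is ranked higher on 4+1+6+2 = 13 ballots, Theta on 4. Alpha wins 13–4.
Alpha–Tau: Tau 14–3.
Alpha vs Sigma: Alpha is ranked higher on 1+2 = 3 ballots, Sigma on 14. Sigma wins 14–3.
Delta vs Gamma: 6 to 11, Gamma.
Delta vs Theta: Delta wins 11–6.
Delta vs Tau: Tau, 17–0.
Delta vs Sigma: Sigma, 17–0.
Gamma–Theta: Theta 12–5.
Gamma vs Tau: Tau wins 11–6.
Gamma vs Sigma: Gamma preferred on 0 ballots; Sigma wins 17–0.
Theta vs Tau: 6 to 11, Tau.
Theta vs Sigma: Theta is ranked higher on 4+2 = 6 ballots, Sigma on 11. Sigma wins 11–6.
Tau vs Sigma: Tau is ranked higher on 4 ballots, Sigma on 13. Sigma wins 13–4.
Sigma defeats every rival head-to-head and is the Condorcet winner.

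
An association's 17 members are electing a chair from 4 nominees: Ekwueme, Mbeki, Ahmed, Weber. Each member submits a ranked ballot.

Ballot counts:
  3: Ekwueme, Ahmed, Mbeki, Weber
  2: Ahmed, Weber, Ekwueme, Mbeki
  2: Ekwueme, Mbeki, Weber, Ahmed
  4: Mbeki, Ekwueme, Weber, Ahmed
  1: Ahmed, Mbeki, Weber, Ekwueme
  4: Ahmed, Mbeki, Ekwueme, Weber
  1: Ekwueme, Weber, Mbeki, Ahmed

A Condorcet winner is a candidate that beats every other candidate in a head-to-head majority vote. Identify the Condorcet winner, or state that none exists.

Check each pair by majority over 17 ballots:
Ekwueme vs Mbeki: Mbeki wins 9–8.
Ekwueme vs Ahmed: Ekwueme, 10–7.
Ekwueme vs Weber: Ekwueme, 14–3.
Mbeki vs Ahmed: Ahmed wins 10–7.
Mbeki vs Weber: Mbeki wins 14–3.
Ahmed vs Weber: Ahmed, 10–7.
Every candidate loses at least once (Ekwueme loses to Mbeki; Mbeki loses to Ahmed; Ahmed loses to Ekwueme; Weber loses to Ekwueme). The majority relation contains the cycle Ekwueme > Ahmed > Mbeki > Ekwueme, so there is no Condorcet winner.

none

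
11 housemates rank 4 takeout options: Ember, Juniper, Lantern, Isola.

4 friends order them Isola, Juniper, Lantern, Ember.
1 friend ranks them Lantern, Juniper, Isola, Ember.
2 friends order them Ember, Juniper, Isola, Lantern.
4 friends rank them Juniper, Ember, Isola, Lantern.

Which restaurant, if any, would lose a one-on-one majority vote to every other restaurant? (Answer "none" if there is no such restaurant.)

Lantern

Pairwise majorities:
Ember vs Juniper: Ember preferred on 2 ballots; Juniper wins 9–2.
Ember–Lantern: Ember 6–5.
Ember vs Isola: Ember wins 6–5.
Juniper vs Lantern: Juniper is ranked higher on 4+2+4 = 10 ballots, Lantern on 1. Juniper wins 10–1.
Juniper vs Isola: 7 to 4, Juniper.
Lantern vs Isola: Isola wins 10–1.
Lantern is beaten in every head-to-head and is the Condorcet loser.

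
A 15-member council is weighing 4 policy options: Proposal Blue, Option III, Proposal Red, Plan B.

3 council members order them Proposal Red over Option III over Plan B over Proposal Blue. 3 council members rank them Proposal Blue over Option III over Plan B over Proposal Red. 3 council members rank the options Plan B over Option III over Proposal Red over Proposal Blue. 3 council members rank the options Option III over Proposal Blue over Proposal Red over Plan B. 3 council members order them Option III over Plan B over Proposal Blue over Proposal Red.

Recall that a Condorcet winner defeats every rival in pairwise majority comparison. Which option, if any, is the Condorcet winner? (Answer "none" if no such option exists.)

Option III

Head-to-head results (15 council members):
Proposal Blue–Option III: Option III 12–3.
Proposal Blue vs Proposal Red: Proposal Blue wins 9–6.
Proposal Blue vs Plan B: Proposal Blue preferred on 3+3 = 6 ballots; Plan B wins 9–6.
Option III vs Proposal Red: Option III preferred on 3+3+3+3 = 12 ballots; Option III wins 12–3.
Option III vs Plan B: 12 to 3, Option III.
Proposal Red vs Plan B: Proposal Red is ranked higher on 3+3 = 6 ballots, Plan B on 9. Plan B wins 9–6.
Option III wins every pairwise contest, so Option III is the Condorcet winner.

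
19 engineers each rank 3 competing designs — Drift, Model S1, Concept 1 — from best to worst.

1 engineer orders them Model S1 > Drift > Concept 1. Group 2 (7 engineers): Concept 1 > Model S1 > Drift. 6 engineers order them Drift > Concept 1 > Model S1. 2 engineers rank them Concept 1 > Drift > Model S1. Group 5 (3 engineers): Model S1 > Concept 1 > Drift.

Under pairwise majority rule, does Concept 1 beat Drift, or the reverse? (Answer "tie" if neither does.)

Concept 1

Ballots ranking Concept 1 above Drift: 7 + 2 + 3 = 12.
Ballots ranking Drift above Concept 1: 19 − 12 = 7.
Concept 1 wins the head-to-head 12–7.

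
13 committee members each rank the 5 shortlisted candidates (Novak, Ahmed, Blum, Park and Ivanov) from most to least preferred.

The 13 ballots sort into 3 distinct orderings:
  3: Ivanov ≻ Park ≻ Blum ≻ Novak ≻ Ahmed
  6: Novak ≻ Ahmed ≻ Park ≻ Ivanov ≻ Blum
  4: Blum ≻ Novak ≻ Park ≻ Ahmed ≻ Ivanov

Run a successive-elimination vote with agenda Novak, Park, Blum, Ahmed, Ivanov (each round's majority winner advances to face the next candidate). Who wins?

Round 1: Novak vs Park — 10–3, Novak advances.
Round 2: Novak vs Blum — 6–7, Blum advances.
Round 3: Blum vs Ahmed — 7–6, Blum advances.
Round 4: Blum vs Ivanov — 4–9, Ivanov advances.
Ivanov survives the agenda.

Ivanov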